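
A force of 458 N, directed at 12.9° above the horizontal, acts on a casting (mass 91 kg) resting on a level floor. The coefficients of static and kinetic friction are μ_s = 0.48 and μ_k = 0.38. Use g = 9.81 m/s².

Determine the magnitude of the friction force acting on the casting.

N = m g − P sin α = 892.7 − 458×sin 12.9° = 790.5 N.
The horizontal driving force is P cos α = 446.4 N, so equilibrium needs friction f = 446.4 N.
μ_s N = 0.48 × 790.5 = 379.4 N.
446.4 > 379.4 N → the casting slides; f = μ_k N = 0.38×790.5 = 300 N.

f ≈ 300 N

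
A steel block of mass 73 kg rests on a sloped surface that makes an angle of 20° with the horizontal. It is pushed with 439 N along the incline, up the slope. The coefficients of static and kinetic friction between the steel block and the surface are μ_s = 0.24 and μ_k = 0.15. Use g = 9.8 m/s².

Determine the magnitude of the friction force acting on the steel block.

f ≈ 101 N (down the incline)

Normal force: N = m g cos θ = 73 × 9.8 × cos 20° = 672.3 N.
The friction needed for equilibrium is m g sin θ − P = 244.7 − 439 = -194.3 N, measured positive up-slope.
Static friction can supply at most μ_s N = 161.3 N.
|-194.3| exceeds 161.3 N, so the steel block slips up-slope; friction is kinetic, f = μ_k N = 0.15×672.3 = 101 N.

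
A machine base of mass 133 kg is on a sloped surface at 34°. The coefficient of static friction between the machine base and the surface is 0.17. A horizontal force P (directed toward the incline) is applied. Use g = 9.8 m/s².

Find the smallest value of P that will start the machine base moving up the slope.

P ≈ 1240 N

At impending motion up the slope, friction acts down-slope at its limit: f = μ_s N.
Perpendicular to the incline: N = m g cos θ + P sin θ.
Along the incline: P cos θ = m g sin θ + μ_s N = m g sin θ + μ_s (m g cos θ + P sin θ).
Solving, P (cos θ − μ_s sin θ) = m g (sin θ + μ_s cos θ), so P = 133×9.8×(sin 34° + 0.17 cos 34°)/(cos 34° − 0.17 sin 34°) = 1300×0.7001/0.734 = 1240 N.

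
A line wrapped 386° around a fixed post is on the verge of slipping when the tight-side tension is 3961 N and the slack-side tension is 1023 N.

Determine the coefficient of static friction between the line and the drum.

μ ≈ 0.201

T₂/T₁ = e^{μβ} → μ = ln(T₂/T₁)/β.
β = 386° = 6.737 rad.
μ = ln(3961/1023)/6.737 = ln(3.872)/6.737 = 0.201.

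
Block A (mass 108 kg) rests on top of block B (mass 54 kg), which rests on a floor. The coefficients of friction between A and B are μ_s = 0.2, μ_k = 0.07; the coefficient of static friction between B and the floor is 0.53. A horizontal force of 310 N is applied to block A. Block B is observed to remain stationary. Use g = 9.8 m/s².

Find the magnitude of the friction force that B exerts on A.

f ≈ 74.1 N

Between the blocks, N₁ = m_A g = 1058 N.
Maximum static friction on A from B: μ_s N₁ = 0.2×1058 = 211.7 N.
P = 310 N exceeds that limit, so A slips over B and the interface friction becomes kinetic: f₁ = μ_k N₁ = 0.07×1058 = 74.1 N.
By Newton's third law B feels 74.1 N forward from A. With B stationary, the floor's static friction on B balances it: f₂ = 74.1 N (well within μ_s(m_A+m_B)g = 841.4 N).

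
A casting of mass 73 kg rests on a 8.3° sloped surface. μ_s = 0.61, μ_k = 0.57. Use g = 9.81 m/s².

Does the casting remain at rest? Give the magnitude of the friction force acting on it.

f ≈ 103 N

N = m g cos θ = 709 N.
Down-slope weight component: m g sin θ = 103 N.
μ_s N = 432 N.
103 ≤ 432 N, so it stays put; friction = 103 N.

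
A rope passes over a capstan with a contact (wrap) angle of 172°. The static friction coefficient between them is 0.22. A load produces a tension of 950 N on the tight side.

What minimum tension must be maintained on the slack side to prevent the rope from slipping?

T_min ≈ 491 N

Capstan equation at impending slip: T_tight/T_slack = e^{μβ}.
β = 172° = 3.002 rad; e^{μβ} = e^{0.22×3.002} = 1.936.
T_slack = T_tight / e^{μβ} = 950 / 1.936 = 491 N.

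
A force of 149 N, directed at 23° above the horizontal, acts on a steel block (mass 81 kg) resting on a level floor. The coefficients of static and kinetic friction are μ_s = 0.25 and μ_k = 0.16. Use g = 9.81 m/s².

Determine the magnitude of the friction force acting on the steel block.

The vertical component of P reduces the normal force: N = m g − P sin α = 794.6 − 58.22 = 736.4 N.
Horizontally, friction must balance P cos α = 137.2 N.
The static-friction limit is μ_s N = 184.1 N.
Since 137.2 N does not exceed the limit, the steel block stays at rest and f = 137 N.

f ≈ 137 N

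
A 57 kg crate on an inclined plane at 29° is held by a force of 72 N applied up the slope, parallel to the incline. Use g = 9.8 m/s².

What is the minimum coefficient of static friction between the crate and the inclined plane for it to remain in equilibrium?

N = m g cos θ = 488.6 N.
Friction must make up the shortfall along the incline: f = m g sin θ − P = 270.8 − 72 = 198.8 N.
At the threshold f = μ_s N, so μ_s,min = 198.8/488.6 = 0.407.

μ_s,min ≈ 0.407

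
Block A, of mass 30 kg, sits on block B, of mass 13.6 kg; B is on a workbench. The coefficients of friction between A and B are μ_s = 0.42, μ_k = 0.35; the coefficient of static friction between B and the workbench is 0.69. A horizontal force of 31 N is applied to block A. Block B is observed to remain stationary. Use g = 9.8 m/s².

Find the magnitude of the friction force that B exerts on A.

Normal force at the A–B interface: N₁ = m_A g = 294 N.
So the A–B interface can sustain at most μ_s N₁ = 123.5 N of static friction.
Since P = 31 N ≤ 123.5 N, A does not slip on B; friction on A equals P = 31 N.
By Newton's third law B feels 31 N forward from A. With B stationary, the floor's static friction on B balances it: f₂ = 31 N (well within μ_s(m_A+m_B)g = 294.8 N).

f ≈ 31 N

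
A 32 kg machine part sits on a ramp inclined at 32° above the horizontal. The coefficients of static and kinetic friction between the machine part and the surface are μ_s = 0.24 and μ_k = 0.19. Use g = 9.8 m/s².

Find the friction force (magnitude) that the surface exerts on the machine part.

f ≈ 50.5 N (up the incline)

Normal force: N = m g cos θ = 32 × 9.8 × cos 32° = 265.9 N.
Along the slope the weight component is m g sin θ = 166.2 N; friction must supply exactly this, acting up-slope.
Maximum static friction available: μ_s N = 0.24 × 265.9 = 63.83 N.
|166.2| exceeds 63.83 N, so the machine part slips down-slope; friction is kinetic, f = μ_k N = 0.19×265.9 = 50.5 N.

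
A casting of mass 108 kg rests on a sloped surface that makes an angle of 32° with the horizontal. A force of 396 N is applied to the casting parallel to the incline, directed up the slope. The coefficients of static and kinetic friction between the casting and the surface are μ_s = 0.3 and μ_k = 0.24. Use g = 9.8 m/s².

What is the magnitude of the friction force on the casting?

f ≈ 165 N (up the incline)

Perpendicular to the surface, N = m g cos θ = 108·9.8·cos 32° = 897.6 N.
The friction needed for equilibrium is m g sin θ − P = 560.9 − 396 = 164.9 N, measured positive up-slope.
Static friction can supply at most μ_s N = 269.3 N.
Since |164.9| ≤ 269.3 N, static friction is sufficient; f equals the required value, not μ_s N.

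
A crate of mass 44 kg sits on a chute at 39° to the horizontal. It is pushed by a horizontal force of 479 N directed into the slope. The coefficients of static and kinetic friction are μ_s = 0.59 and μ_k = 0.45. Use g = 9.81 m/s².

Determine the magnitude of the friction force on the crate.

The horizontal push has a component P sin θ into the surface, so N = m g cos θ + P sin θ = 335.4 + 301.4 = 636.9 N.
Along the incline, the net driving force (taking up-slope positive) is P cos θ − m g sin θ = 372.3 − 271.6 = 100.6 N, so equilibrium requires friction f = -100.6 N (down-slope).
The limit of static friction is μ_s N = 375.8 N.
Since 100.6 N is within the 375.8 N limit, the crate stays put and friction is exactly 101 N.

f ≈ 101 N (down the incline)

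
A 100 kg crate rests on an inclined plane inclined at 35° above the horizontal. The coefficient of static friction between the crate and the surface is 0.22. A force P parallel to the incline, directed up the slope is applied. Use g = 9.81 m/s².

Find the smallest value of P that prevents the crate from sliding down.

The crate tends to slide down (tan θ > μ_s), so at the point of impending slip friction acts up-slope at its limit: f = μ_s N.
P is parallel to the surface, so N = m g cos θ = 804 N.
Along the incline: P + μ_s N = m g sin θ, so P = 563 − 0.22×804 = 386 N.

P_min ≈ 386 N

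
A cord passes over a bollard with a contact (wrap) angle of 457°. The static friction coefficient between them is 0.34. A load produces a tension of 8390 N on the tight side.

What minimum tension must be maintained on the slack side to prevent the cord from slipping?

Capstan equation at impending slip: T_tight/T_slack = e^{μβ}.
β = 457° = 7.976 rad; e^{μβ} = e^{0.34×7.976} = 15.06.
T_slack = T_tight / e^{μβ} = 8390 / 15.06 = 557 N.

T_min ≈ 557 N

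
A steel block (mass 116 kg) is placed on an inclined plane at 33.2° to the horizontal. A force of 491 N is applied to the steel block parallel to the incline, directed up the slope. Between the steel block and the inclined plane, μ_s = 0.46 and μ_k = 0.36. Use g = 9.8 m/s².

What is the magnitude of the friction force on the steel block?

The normal reaction is N = m g cos θ = 951.2 N.
Parallel to the incline, ΣF = 0 gives f = m g sin θ − P = 622.5 − 491 = 131.5 N (up-slope positive).
Static friction can supply at most μ_s N = 437.6 N.
Since |131.5| ≤ 437.6 N, no slip — friction simply equals what equilibrium demands.

f ≈ 131 N (up the incline)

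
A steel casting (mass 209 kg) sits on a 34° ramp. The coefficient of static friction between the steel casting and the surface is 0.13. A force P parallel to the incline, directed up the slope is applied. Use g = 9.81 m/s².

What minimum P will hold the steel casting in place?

The steel casting tends to slide down (tan θ > μ_s), so at the point of impending slip friction acts up-slope at its limit: f = μ_s N.
P is parallel to the surface, so N = m g cos θ = 1700 N.
Along the incline: P + μ_s N = m g sin θ, so P = 1150 − 0.13×1700 = 926 N.

P_min ≈ 926 N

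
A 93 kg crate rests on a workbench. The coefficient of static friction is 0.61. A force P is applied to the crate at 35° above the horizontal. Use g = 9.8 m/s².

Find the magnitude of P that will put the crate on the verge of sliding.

P ≈ 476 N

N = m g − P sin α (the pull lifts the crate).
At impending slip, P cos α = μ_s N = μ_s (m g − P sin α).
Solving: P (cos α + μ_s sin α) = μ_s m g → P = 0.61×911/(cos 35° + 0.61 sin 35°) = 556/1.169 = 476 N.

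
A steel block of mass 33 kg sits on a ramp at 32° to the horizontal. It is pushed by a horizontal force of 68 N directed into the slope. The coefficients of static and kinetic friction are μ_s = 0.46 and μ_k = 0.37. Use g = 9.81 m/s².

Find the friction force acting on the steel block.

Resolve perpendicular to the incline: N = m g cos θ + P sin θ = 33×9.81×cos 32° + 68×sin 32° = 310.6 N.
Parallel to the incline: P cos θ − m g sin θ = 57.67 − 171.6 = -113.9 N; the friction needed to balance this is 113.9 N acting up the slope.
The limit of static friction is μ_s N = 142.9 N.
|f_req| = 113.9 ≤ 142.9 N → the steel block is in equilibrium; friction equals the required value.

f ≈ 114 N (up the incline)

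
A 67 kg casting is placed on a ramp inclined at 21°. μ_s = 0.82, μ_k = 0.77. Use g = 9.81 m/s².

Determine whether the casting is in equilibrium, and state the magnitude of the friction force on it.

N = m g cos θ = 614 N.
Down-slope weight component: m g sin θ = 236 N.
μ_s N = 503 N.
236 ≤ 503 N, so it stays put; friction = 236 N.

f ≈ 236 N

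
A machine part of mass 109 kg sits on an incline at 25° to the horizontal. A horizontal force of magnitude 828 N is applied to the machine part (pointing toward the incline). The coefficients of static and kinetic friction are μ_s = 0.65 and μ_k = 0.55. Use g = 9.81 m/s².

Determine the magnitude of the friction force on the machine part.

f ≈ 299 N (down the incline)

The horizontal push has a component P sin θ into the surface, so N = m g cos θ + P sin θ = 969.1 + 349.9 = 1319 N.
Along the incline, the net driving force (taking up-slope positive) is P cos θ − m g sin θ = 750.4 − 451.9 = 298.5 N, so equilibrium requires friction f = -298.5 N (down-slope).
Maximum static friction: μ_s N = 0.65 × 1319 = 857.4 N.
Since 298.5 N is within the 857.4 N limit, the machine part stays put and friction is exactly 299 N.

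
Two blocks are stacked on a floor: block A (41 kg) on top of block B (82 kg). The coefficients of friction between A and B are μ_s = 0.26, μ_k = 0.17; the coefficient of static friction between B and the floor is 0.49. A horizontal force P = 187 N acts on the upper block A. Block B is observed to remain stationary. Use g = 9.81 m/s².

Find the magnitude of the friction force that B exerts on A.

Between the blocks, N₁ = m_A g = 402.2 N.
So the A–B interface can sustain at most μ_s N₁ = 104.6 N of static friction.
Since P = 187 N > 104.6 N, A slides on B; the A–B friction is kinetic: f₁ = μ_k N₁ = 0.17×402.2 = 68.4 N.
B experiences an equal 68.4 N forward from A (third law). B is in equilibrium, so the floor supplies f₂ = 68.4 N of static friction (limit μ_s(m_A+m_B)g = 591.2 N, not exceeded).

f ≈ 68.4 N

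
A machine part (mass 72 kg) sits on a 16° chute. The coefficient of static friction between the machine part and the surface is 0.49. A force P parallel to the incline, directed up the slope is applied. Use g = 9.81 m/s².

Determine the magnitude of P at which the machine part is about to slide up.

P ≈ 527 N

At impending motion up the slope, friction acts down-slope at its limit: f = μ_s N.
P is parallel to the surface, so N = m g cos θ = 679 N.
Along the incline: P = m g sin θ + μ_s N = 195 + 0.49×679 = 527 N.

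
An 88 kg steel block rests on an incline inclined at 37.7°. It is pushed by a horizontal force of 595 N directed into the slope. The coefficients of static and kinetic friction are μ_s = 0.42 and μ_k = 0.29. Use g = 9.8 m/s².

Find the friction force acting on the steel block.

Normal direction: N = m g cos θ + P sin θ = 1046 N.
Along the incline, the net driving force (taking up-slope positive) is P cos θ − m g sin θ = 470.8 − 527.4 = -56.6 N, so equilibrium requires friction f = 56.6 N (up-slope).
Maximum static friction: μ_s N = 0.42 × 1046 = 439.4 N.
|f_req| = 56.6 ≤ 439.4 N → the steel block is in equilibrium; friction equals the required value.

f ≈ 56.6 N (up the incline)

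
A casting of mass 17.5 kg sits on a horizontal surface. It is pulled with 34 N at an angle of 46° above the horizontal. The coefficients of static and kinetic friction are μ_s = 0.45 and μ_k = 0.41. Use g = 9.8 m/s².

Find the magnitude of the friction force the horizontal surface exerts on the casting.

The vertical component of P reduces the normal force: N = m g − P sin α = 171.5 − 24.46 = 147 N.
The horizontal driving force is P cos α = 23.62 N, so equilibrium needs friction f = 23.62 N.
The static-friction limit is μ_s N = 66.17 N.
Since 23.62 N does not exceed the limit, the casting stays at rest and f = 23.6 N.

f ≈ 23.6 N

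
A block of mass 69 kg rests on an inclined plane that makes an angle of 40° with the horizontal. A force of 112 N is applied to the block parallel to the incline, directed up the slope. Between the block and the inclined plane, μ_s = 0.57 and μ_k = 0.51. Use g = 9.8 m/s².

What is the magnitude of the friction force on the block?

f ≈ 264 N (up the incline)

Normal force: N = m g cos θ = 69 × 9.8 × cos 40° = 518 N.
Parallel to the incline, ΣF = 0 gives f = m g sin θ − P = 434.7 − 112 = 322.7 N (up-slope positive).
Static friction can supply at most μ_s N = 295.3 N.
Since |322.7| > 295.3 N, static friction cannot hold it; the block slides down the incline and kinetic friction applies: f = μ_k N = 0.51 × 518 = 264 N.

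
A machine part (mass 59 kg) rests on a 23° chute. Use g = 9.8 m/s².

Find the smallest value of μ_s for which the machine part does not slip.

At the slip threshold m g sin θ = μ_s m g cos θ, so μ_s,min = tan θ.
μ_s,min = tan 23° = 0.424.

μ_s,min ≈ 0.424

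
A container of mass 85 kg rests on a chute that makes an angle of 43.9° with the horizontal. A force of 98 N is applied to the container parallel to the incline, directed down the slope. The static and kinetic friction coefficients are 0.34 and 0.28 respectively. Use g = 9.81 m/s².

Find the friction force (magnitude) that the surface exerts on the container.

Normal force: N = m g cos θ = 85 × 9.81 × cos 43.9° = 600.8 N.
The friction needed for equilibrium is m g sin θ + P = 578.2 + 98 = 676.2 N, measured positive up-slope.
Maximum static friction available: μ_s N = 0.34 × 600.8 = 204.3 N.
|676.2| exceeds 204.3 N, so the container slips down-slope; friction is kinetic, f = μ_k N = 0.28×600.8 = 168 N.

f ≈ 168 N (up the incline)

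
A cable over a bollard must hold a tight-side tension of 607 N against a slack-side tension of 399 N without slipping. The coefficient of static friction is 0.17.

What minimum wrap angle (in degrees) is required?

β_min ≈ 141°

T₂/T₁ = e^{μβ} → β = ln(T₂/T₁)/μ.
β = ln(607/399)/0.17 = 0.4196/0.17 = 2.468 rad.
In degrees: β = 2.468 × 180/π = 141°.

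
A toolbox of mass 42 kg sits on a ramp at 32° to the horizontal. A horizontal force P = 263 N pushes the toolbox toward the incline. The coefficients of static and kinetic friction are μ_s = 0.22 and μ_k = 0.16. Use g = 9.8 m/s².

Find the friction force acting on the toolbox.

f ≈ 4.92 N (down the incline)

The horizontal push has a component P sin θ into the surface, so N = m g cos θ + P sin θ = 349.1 + 139.4 = 488.4 N.
Parallel to the incline: P cos θ − m g sin θ = 223 − 218.1 = 4.922 N; the friction needed to balance this is 4.922 N acting down the slope.
The limit of static friction is μ_s N = 107.5 N.
Since 4.922 N is within the 107.5 N limit, the toolbox stays put and friction is exactly 4.92 N.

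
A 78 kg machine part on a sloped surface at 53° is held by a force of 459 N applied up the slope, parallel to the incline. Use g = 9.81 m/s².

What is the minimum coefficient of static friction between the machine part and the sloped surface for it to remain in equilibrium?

N = m g cos θ = 460.5 N.
Friction must make up the shortfall along the incline: f = m g sin θ − P = 611.1 − 459 = 152.1 N.
At the threshold f = μ_s N, so μ_s,min = 152.1/460.5 = 0.33.

μ_s,min ≈ 0.33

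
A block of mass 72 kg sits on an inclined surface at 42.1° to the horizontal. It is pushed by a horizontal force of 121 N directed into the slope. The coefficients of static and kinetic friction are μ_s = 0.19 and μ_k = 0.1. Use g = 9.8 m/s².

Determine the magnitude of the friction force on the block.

f ≈ 60.5 N (up the incline)

The horizontal push has a component P sin θ into the surface, so N = m g cos θ + P sin θ = 523.5 + 81.12 = 604.7 N.
Along the incline, the net driving force (taking up-slope positive) is P cos θ − m g sin θ = 89.78 − 473.1 = -383.3 N, so equilibrium requires friction f = 383.3 N (up-slope).
Maximum static friction: μ_s N = 0.19 × 604.7 = 114.9 N.
|f_req| = 383.3 > 114.9 N → the block slides down the incline; f = μ_k N = 0.1 × 604.7 = 60.5 N.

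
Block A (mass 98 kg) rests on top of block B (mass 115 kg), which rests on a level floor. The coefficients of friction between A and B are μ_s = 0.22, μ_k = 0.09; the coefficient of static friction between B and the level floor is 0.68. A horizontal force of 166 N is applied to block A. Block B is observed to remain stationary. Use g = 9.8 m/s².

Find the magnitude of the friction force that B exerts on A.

f ≈ 166 N

Between the blocks, N₁ = m_A g = 960.4 N.
Maximum static friction on A from B: μ_s N₁ = 0.22×960.4 = 211.3 N.
Since P = 166 N ≤ 211.3 N, A does not slip on B; friction on A equals P = 166 N.
By Newton's third law B feels 166 N forward from A. With B stationary, the floor's static friction on B balances it: f₂ = 166 N (well within μ_s(m_A+m_B)g = 1419 N).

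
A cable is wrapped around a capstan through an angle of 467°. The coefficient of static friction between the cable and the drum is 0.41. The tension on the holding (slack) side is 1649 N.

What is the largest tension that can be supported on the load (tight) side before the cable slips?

At impending slip the capstan equation gives T₂/T₁ = e^{μβ} with β in radians.
β = 467° × π/180 = 8.151 rad.
e^{μβ} = e^{0.41×8.151} = 28.27.
T₂ = T₁ · e^{μβ} = 1649 × 28.27 = 46600 N.

T_max ≈ 46600 N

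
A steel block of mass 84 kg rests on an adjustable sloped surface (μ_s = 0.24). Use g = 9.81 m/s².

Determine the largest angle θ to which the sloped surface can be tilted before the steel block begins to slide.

At the slip threshold, m g sin θ = μ_s · m g cos θ, so tan θ = μ_s.
θ_max = arctan(0.24) = 13.5°.

θ_max ≈ 13.5°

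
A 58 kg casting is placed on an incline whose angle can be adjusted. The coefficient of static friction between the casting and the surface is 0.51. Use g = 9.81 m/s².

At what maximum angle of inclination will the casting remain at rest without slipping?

θ_max ≈ 27°

At the slip threshold, m g sin θ = μ_s · m g cos θ, so tan θ = μ_s.
θ_max = arctan(0.51) = 27°.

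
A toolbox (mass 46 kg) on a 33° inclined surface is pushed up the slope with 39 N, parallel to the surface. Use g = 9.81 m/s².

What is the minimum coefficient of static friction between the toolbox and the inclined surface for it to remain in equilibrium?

N = m g cos θ = 378.5 N.
Friction must make up the shortfall along the incline: f = m g sin θ − P = 245.8 − 39 = 206.8 N.
At the threshold f = μ_s N, so μ_s,min = 206.8/378.5 = 0.546.

μ_s,min ≈ 0.546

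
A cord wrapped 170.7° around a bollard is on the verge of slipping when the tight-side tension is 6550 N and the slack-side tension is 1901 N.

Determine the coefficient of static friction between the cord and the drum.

μ ≈ 0.415

T₂/T₁ = e^{μβ} → μ = ln(T₂/T₁)/β.
β = 170.7° = 2.979 rad.
μ = ln(6550/1901)/2.979 = ln(3.446)/2.979 = 0.415.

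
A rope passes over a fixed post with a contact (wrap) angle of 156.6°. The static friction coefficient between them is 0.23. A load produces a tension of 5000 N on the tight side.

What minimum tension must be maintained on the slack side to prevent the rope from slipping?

Capstan equation at impending slip: T_tight/T_slack = e^{μβ}.
β = 156.6° = 2.733 rad; e^{μβ} = e^{0.23×2.733} = 1.875.
T_slack = T_tight / e^{μβ} = 5000 / 1.875 = 2670 N.

T_min ≈ 2670 N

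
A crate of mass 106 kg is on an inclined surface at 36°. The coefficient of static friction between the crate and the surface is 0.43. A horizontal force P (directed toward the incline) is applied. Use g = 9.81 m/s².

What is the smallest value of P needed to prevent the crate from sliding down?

P_min ≈ 235 N

The crate tends to slide down (tan θ > μ_s), so at the point of impending slip friction acts up-slope at its limit: f = μ_s N.
Perpendicular to the incline: N = m g cos θ + P sin θ.
Along the incline: P cos θ + μ_s N = m g sin θ, i.e. P cos θ + μ_s (m g cos θ + P sin θ) = m g sin θ.
Solving, P (cos θ + μ_s sin θ) = m g (sin θ − μ_s cos θ), so P = 1040×0.2399/1.062 = 235 N.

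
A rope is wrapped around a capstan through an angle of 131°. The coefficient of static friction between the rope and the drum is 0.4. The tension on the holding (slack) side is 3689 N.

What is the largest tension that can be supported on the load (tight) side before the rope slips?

T_max ≈ 9210 N

At impending slip the capstan equation gives T₂/T₁ = e^{μβ} with β in radians.
β = 131° × π/180 = 2.286 rad.
e^{μβ} = e^{0.4×2.286} = 2.496.
T₂ = T₁ · e^{μβ} = 3689 × 2.496 = 9210 N.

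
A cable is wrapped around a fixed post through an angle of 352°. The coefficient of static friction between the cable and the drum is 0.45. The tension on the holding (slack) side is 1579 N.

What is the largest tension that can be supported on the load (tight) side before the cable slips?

At impending slip the capstan equation gives T₂/T₁ = e^{μβ} with β in radians.
β = 352° × π/180 = 6.144 rad.
e^{μβ} = e^{0.45×6.144} = 15.87.
T₂ = T₁ · e^{μβ} = 1579 × 15.87 = 25100 N.

T_max ≈ 25100 N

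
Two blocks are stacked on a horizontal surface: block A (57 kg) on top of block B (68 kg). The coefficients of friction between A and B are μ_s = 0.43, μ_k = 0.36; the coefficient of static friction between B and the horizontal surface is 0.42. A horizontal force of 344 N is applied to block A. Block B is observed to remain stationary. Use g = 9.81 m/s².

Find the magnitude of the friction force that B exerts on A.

Between the blocks, N₁ = m_A g = 559.2 N.
Maximum static friction on A from B: μ_s N₁ = 0.43×559.2 = 240.4 N.
Since P = 344 N > 240.4 N, A slides on B; the A–B friction is kinetic: f₁ = μ_k N₁ = 0.36×559.2 = 201 N.
B experiences an equal 201 N forward from A (third law). B is in equilibrium, so the floor supplies f₂ = 201 N of static friction (limit μ_s(m_A+m_B)g = 515 N, not exceeded).

f ≈ 201 N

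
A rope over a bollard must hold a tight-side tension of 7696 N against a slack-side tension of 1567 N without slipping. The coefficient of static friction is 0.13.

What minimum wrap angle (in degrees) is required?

T₂/T₁ = e^{μβ} → β = ln(T₂/T₁)/μ.
β = ln(7696/1567)/0.13 = 1.592/0.13 = 12.24 rad.
In degrees: β = 12.24 × 180/π = 701°.

β_min ≈ 701°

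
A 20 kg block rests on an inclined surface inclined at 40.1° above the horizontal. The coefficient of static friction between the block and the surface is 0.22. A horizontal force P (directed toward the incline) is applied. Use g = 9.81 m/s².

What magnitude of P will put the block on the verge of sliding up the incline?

P ≈ 256 N

At impending motion up the slope, friction acts down-slope at its limit: f = μ_s N.
Perpendicular to the incline: N = m g cos θ + P sin θ.
Along the incline: P cos θ = m g sin θ + μ_s N = m g sin θ + μ_s (m g cos θ + P sin θ).
Solving, P (cos θ − μ_s sin θ) = m g (sin θ + μ_s cos θ), so P = 20×9.81×(sin 40.1° + 0.22 cos 40.1°)/(cos 40.1° − 0.22 sin 40.1°) = 196×0.8124/0.6232 = 256 N.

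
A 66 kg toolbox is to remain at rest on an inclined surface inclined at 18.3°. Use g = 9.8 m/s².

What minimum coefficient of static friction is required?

μ_s,min ≈ 0.331

At the slip threshold m g sin θ = μ_s m g cos θ, so μ_s,min = tan θ.
μ_s,min = tan 18.3° = 0.331.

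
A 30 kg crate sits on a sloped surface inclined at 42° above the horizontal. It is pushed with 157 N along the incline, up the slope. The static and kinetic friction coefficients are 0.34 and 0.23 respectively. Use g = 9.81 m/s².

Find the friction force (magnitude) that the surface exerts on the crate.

Perpendicular to the surface, N = m g cos θ = 30·9.81·cos 42° = 218.7 N.
Parallel to the incline, ΣF = 0 gives f = m g sin θ − P = 196.9 − 157 = 39.93 N (up-slope positive).
The static-friction ceiling is μ_s N = 0.34 × 218.7 = 74.36 N.
Since |39.93| ≤ 74.36 N, no slip — friction simply equals what equilibrium demands.

f ≈ 39.9 N (up the incline)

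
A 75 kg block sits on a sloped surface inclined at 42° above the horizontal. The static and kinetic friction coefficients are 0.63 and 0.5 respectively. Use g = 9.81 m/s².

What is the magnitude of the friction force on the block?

f ≈ 273 N (up the incline)

Perpendicular to the surface, N = m g cos θ = 75·9.81·cos 42° = 546.8 N.
Along the slope the weight component is m g sin θ = 492.3 N; friction must supply exactly this, acting up-slope.
The static-friction ceiling is μ_s N = 0.63 × 546.8 = 344.5 N.
Since |492.3| > 344.5 N, static friction cannot hold it; the block slides down the incline and kinetic friction applies: f = μ_k N = 0.5 × 546.8 = 273 N.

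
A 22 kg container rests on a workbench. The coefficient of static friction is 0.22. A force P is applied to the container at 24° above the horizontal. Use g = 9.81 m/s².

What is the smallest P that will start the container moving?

N = m g − P sin α (the pull lifts the container).
At impending slip, P cos α = μ_s N = μ_s (m g − P sin α).
Solving: P (cos α + μ_s sin α) = μ_s m g → P = 0.22×216/(cos 24° + 0.22 sin 24°) = 47.5/1.003 = 47.3 N.

P ≈ 47.3 N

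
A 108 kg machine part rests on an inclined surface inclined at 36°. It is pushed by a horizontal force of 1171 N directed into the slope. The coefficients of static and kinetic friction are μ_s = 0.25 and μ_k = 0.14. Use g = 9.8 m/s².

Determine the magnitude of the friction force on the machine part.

f ≈ 325 N (down the incline)

Normal direction: N = m g cos θ + P sin θ = 1545 N.
Along the incline, the net driving force (taking up-slope positive) is P cos θ − m g sin θ = 947.4 − 622.1 = 325.2 N, so equilibrium requires friction f = -325.2 N (down-slope).
Maximum static friction: μ_s N = 0.25 × 1545 = 386.1 N.
Since 325.2 N is within the 386.1 N limit, the machine part stays put and friction is exactly 325 N.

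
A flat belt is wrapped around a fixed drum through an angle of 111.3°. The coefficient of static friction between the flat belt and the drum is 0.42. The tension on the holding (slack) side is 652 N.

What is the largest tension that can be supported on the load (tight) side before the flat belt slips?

At impending slip the capstan equation gives T₂/T₁ = e^{μβ} with β in radians.
β = 111.3° × π/180 = 1.943 rad.
e^{μβ} = e^{0.42×1.943} = 2.261.
T₂ = T₁ · e^{μβ} = 652 × 2.261 = 1470 N.

T_max ≈ 1470 N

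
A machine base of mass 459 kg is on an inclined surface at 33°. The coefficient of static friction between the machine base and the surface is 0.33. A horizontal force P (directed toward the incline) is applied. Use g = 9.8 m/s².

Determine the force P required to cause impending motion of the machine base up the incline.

P ≈ 5610 N

At impending motion up the slope, friction acts down-slope at its limit: f = μ_s N.
Perpendicular to the incline: N = m g cos θ + P sin θ.
Along the incline: P cos θ = m g sin θ + μ_s N = m g sin θ + μ_s (m g cos θ + P sin θ).
Solving, P (cos θ − μ_s sin θ) = m g (sin θ + μ_s cos θ), so P = 459×9.8×(sin 33° + 0.33 cos 33°)/(cos 33° − 0.33 sin 33°) = 4500×0.8214/0.6589 = 5610 N.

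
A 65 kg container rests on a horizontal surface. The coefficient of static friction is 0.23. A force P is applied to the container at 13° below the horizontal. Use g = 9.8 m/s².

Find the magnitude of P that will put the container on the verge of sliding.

N = m g + P sin α (the push presses the container into the horizontal surface).
At impending slip, P cos α = μ_s N = μ_s (m g + P sin α).
Solving: P (cos α − μ_s sin α) = μ_s m g → P = 0.23×637/(cos 13° − 0.23 sin 13°) = 147/0.9226 = 159 N.

P ≈ 159 N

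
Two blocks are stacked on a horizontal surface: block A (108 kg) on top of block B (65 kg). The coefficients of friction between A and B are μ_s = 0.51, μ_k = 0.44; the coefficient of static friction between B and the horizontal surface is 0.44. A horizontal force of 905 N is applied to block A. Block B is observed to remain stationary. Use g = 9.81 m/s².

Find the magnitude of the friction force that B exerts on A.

Between the blocks, N₁ = m_A g = 1059 N.
So the A–B interface can sustain at most μ_s N₁ = 540.3 N of static friction.
P = 905 N exceeds that limit, so A slips over B and the interface friction becomes kinetic: f₁ = μ_k N₁ = 0.44×1059 = 466 N.
By Newton's third law B feels 466 N forward from A. With B stationary, the floor's static friction on B balances it: f₂ = 466 N (well within μ_s(m_A+m_B)g = 746.7 N).

f ≈ 466 N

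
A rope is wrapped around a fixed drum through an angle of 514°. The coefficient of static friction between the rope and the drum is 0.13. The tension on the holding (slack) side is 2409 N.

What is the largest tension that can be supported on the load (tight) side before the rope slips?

At impending slip the capstan equation gives T₂/T₁ = e^{μβ} with β in radians.
β = 514° × π/180 = 8.971 rad.
e^{μβ} = e^{0.13×8.971} = 3.21.
T₂ = T₁ · e^{μβ} = 2409 × 3.21 = 7730 N.

T_max ≈ 7730 N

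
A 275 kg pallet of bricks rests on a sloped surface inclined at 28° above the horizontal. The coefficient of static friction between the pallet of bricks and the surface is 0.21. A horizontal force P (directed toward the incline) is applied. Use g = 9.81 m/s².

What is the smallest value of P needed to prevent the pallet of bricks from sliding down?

P_min ≈ 781 N

The pallet of bricks tends to slide down (tan θ > μ_s), so at the point of impending slip friction acts up-slope at its limit: f = μ_s N.
Perpendicular to the incline: N = m g cos θ + P sin θ.
Along the incline: P cos θ + μ_s N = m g sin θ, i.e. P cos θ + μ_s (m g cos θ + P sin θ) = m g sin θ.
Solving, P (cos θ + μ_s sin θ) = m g (sin θ − μ_s cos θ), so P = 2700×0.2841/0.9815 = 781 N.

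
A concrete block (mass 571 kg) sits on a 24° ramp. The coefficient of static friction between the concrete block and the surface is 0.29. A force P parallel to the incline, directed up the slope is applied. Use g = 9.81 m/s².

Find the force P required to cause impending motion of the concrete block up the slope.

At impending motion up the slope, friction acts down-slope at its limit: f = μ_s N.
P is parallel to the surface, so N = m g cos θ = 5120 N.
Along the incline: P = m g sin θ + μ_s N = 2280 + 0.29×5120 = 3760 N.

P ≈ 3760 N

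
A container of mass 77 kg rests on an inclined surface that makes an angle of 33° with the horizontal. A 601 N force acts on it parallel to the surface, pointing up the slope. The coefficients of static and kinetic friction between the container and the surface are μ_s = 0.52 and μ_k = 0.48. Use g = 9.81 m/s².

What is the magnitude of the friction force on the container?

Normal force: N = m g cos θ = 77 × 9.81 × cos 33° = 633.5 N.
For equilibrium along the incline the friction force must supply f = m g sin θ − P = 411.4 − 601 = -189.6 N (positive meaning up-slope).
The static-friction ceiling is μ_s N = 0.52 × 633.5 = 329.4 N.
Since |-189.6| ≤ 329.4 N, the container remains in static equilibrium and friction takes exactly the required value.

f ≈ 190 N (down the incline)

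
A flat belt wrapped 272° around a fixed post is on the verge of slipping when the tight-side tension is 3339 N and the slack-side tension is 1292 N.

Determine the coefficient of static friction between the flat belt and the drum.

T₂/T₁ = e^{μβ} → μ = ln(T₂/T₁)/β.
β = 272° = 4.747 rad.
μ = ln(3339/1292)/4.747 = ln(2.584)/4.747 = 0.2.

μ ≈ 0.2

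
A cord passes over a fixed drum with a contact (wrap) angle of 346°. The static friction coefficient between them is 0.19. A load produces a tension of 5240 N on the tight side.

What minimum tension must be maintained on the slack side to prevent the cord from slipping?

T_min ≈ 1660 N

Capstan equation at impending slip: T_tight/T_slack = e^{μβ}.
β = 346° = 6.039 rad; e^{μβ} = e^{0.19×6.039} = 3.15.
T_slack = T_tight / e^{μβ} = 5240 / 3.15 = 1660 N.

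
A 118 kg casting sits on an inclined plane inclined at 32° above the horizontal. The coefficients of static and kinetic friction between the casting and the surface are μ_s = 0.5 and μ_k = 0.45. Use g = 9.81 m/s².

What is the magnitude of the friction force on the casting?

Perpendicular to the surface, N = m g cos θ = 118·9.81·cos 32° = 981.7 N.
For equilibrium along the incline, friction must balance the weight component: f = m g sin θ = 613.4 N up the slope.
Maximum static friction available: μ_s N = 0.5 × 981.7 = 490.8 N.
Since |613.4| > 490.8 N, static friction cannot hold it; the casting slides down the incline and kinetic friction applies: f = μ_k N = 0.45 × 981.7 = 442 N.

f ≈ 442 N (up the incline)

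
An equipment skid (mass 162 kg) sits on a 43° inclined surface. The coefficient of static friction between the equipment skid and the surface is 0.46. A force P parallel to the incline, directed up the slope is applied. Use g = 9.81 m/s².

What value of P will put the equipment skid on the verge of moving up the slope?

At impending motion up the slope, friction acts down-slope at its limit: f = μ_s N.
P is parallel to the surface, so N = m g cos θ = 1160 N.
Along the incline: P = m g sin θ + μ_s N = 1080 + 0.46×1160 = 1620 N.

P ≈ 1620 N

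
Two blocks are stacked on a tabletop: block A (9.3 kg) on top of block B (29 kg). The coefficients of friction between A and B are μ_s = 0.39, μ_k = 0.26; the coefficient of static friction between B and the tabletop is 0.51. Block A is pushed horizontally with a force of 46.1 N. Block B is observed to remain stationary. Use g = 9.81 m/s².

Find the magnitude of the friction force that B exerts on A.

The normal force B exerts on A is simply A's weight, N₁ = 91.23 N.
So the A–B interface can sustain at most μ_s N₁ = 35.58 N of static friction.
Since P = 46.1 N > 35.58 N, A slides on B; the A–B friction is kinetic: f₁ = μ_k N₁ = 0.26×91.23 = 23.7 N.
B experiences an equal 23.7 N forward from A (third law). B is in equilibrium, so the floor supplies f₂ = 23.7 N of static friction (limit μ_s(m_A+m_B)g = 191.6 N, not exceeded).

f ≈ 23.7 N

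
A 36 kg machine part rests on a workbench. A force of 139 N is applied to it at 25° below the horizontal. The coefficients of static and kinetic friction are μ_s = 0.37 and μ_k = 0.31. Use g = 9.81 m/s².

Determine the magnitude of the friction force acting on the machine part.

f ≈ 126 N

The vertical component of P adds to the normal force: N = m g + P sin α = 353.2 + 58.74 = 411.9 N.
For equilibrium, f = P cos α = 139×cos 25° = 126 N.
μ_s N = 0.37 × 411.9 = 152.4 N.
Since 126 N does not exceed the limit, the machine part stays at rest and f = 126 N.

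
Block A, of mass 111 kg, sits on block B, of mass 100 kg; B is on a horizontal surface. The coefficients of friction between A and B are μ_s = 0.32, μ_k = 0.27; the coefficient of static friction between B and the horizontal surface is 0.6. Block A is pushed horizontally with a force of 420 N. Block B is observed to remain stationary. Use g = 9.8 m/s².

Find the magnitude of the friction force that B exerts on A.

f ≈ 294 N

Between the blocks, N₁ = m_A g = 1088 N.
Maximum static friction on A from B: μ_s N₁ = 0.32×1088 = 348.1 N.
P = 420 N exceeds that limit, so A slips over B and the interface friction becomes kinetic: f₁ = μ_k N₁ = 0.27×1088 = 294 N.
By Newton's third law B feels 294 N forward from A. With B stationary, the floor's static friction on B balances it: f₂ = 294 N (well within μ_s(m_A+m_B)g = 1241 N).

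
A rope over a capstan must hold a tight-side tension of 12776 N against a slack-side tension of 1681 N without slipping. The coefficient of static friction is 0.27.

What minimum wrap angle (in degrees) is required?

β_min ≈ 430°

T₂/T₁ = e^{μβ} → β = ln(T₂/T₁)/μ.
β = ln(12776/1681)/0.27 = 2.028/0.27 = 7.512 rad.
In degrees: β = 7.512 × 180/π = 430°.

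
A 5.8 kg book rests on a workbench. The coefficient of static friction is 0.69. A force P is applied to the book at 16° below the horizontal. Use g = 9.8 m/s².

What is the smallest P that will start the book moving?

N = m g + P sin α (the push presses the book into the workbench).
At impending slip, P cos α = μ_s N = μ_s (m g + P sin α).
Solving: P (cos α − μ_s sin α) = μ_s m g → P = 0.69×56.8/(cos 16° − 0.69 sin 16°) = 39.2/0.7711 = 50.9 N.

P ≈ 50.9 N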